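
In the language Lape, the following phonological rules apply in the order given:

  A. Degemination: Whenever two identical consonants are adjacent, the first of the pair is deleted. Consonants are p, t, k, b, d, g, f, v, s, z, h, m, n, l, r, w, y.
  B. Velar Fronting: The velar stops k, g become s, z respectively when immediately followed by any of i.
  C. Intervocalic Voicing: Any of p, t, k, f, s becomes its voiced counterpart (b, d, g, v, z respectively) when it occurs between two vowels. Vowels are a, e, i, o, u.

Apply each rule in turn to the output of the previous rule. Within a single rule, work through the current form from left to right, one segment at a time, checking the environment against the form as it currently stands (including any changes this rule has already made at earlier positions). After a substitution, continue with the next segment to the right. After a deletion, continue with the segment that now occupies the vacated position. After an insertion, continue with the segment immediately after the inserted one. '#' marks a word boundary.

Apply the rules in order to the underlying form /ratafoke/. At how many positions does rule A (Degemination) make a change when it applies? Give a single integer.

0

A Degemination: no change — [ratafoke]
B Velar Fronting: no change — [ratafoke]
C Intervocalic Voicing: [ratafoke] → [radavoge]
Rule A changed 0 position(s).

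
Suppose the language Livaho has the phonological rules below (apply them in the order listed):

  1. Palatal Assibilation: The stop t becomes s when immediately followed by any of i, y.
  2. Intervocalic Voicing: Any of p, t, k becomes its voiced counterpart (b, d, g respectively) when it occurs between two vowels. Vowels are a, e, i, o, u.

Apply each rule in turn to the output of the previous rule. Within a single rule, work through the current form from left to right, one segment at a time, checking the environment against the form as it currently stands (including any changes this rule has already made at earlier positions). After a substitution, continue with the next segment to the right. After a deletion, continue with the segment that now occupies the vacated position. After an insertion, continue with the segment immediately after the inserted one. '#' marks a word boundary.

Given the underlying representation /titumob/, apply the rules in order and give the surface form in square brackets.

[sidumob]

1 Palatal Assibilation: [titumob] → [situmob]
2 Intervocalic Voicing: [situmob] → [sidumob]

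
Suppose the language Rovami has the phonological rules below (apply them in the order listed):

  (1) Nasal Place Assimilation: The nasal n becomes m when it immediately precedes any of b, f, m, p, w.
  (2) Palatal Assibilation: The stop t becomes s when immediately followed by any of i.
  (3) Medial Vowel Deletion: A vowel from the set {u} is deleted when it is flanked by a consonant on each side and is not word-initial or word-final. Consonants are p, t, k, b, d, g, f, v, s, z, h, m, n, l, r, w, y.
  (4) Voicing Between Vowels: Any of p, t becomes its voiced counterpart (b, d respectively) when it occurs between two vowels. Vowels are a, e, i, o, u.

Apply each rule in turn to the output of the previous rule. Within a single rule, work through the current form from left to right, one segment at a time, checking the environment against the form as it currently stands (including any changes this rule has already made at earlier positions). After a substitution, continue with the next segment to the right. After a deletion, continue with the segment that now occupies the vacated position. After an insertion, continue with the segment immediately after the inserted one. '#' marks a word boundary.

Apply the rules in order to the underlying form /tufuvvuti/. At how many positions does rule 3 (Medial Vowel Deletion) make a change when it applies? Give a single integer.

(1) Nasal Place Assimilation: no change — [tufuvvuti]
(2) Palatal Assibilation: [tufuvvuti] → [tufuvvusi]
(3) Medial Vowel Deletion: [tufuvvusi] → [tfvvsi]
(4) Voicing Between Vowels: no change — [tfvvsi]
Rule 3 changed 3 position(s).

3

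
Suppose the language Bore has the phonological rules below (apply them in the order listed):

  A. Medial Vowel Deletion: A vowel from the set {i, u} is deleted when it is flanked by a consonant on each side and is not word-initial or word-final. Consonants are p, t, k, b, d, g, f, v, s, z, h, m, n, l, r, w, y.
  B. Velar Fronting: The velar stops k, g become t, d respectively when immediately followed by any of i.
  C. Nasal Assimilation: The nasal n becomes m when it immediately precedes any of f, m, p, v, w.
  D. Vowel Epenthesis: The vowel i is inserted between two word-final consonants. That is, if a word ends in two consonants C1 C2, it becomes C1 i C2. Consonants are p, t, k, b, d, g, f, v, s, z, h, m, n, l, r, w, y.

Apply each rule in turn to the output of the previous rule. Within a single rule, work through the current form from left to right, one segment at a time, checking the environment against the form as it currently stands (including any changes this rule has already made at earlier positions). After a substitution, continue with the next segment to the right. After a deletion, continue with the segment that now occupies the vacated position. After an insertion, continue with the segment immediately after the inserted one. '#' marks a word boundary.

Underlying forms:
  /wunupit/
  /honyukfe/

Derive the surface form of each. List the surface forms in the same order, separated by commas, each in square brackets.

[wmpit], [honykfe]

/wunupit/:
  A Medial Vowel Deletion: [wunupit] → [wnpt]
  B Velar Fronting: no change — [wnpt]
  C Nasal Assimilation: [wnpt] → [wmpt]
  D Vowel Epenthesis: [wmpt] → [wmpit]
/honyukfe/:
  A Medial Vowel Deletion: [honyukfe] → [honykfe]
  B Velar Fronting: no change — [honykfe]
  C Nasal Assimilation: no change — [honykfe]
  D Vowel Epenthesis: no change — [honykfe]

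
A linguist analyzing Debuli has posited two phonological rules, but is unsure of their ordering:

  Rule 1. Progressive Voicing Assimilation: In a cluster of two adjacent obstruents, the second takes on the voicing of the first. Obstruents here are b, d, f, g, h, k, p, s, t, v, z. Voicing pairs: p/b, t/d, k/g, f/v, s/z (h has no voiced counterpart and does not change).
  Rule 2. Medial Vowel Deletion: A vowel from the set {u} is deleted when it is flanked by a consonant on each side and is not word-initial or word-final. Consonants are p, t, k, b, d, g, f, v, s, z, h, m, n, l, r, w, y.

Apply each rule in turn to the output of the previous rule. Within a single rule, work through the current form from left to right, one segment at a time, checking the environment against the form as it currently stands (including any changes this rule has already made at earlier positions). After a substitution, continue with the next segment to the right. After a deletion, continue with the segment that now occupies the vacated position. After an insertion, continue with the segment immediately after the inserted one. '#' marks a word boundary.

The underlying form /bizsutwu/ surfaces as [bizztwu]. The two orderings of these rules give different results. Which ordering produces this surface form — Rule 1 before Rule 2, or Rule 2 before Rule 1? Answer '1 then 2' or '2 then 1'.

Order 1 then 2:
  1 Progressive Voicing Assimilation: [bizsutwu] → [bizzutwu]
  2 Medial Vowel Deletion: [bizzutwu] → [bizztwu]
  result: [bizztwu]
Order 2 then 1:
  2 Medial Vowel Deletion: [bizsutwu] → [bizstwu]
  1 Progressive Voicing Assimilation: [bizstwu] → [bizzdwu]
  result: [bizzdwu]

1 then 2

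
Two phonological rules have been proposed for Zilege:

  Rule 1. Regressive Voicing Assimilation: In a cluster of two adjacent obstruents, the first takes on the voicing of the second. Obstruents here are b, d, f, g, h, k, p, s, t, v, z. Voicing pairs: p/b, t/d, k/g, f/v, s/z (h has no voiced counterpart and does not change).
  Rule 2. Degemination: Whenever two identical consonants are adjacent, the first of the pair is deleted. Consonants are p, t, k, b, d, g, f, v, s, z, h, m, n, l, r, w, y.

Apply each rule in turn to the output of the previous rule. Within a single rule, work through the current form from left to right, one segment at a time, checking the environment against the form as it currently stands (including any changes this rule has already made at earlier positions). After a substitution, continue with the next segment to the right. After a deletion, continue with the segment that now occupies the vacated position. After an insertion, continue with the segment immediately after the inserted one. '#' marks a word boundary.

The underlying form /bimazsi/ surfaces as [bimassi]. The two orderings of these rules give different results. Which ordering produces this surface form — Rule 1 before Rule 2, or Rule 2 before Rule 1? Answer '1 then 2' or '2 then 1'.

2 then 1

Order 1 then 2:
  1 Regressive Voicing Assimilation: [bimazsi] → [bimassi]
  2 Degemination: [bimassi] → [bimasi]
  result: [bimasi]
Order 2 then 1:
  2 Degemination: no change — [bimazsi]
  1 Regressive Voicing Assimilation: [bimazsi] → [bimassi]
  result: [bimassi]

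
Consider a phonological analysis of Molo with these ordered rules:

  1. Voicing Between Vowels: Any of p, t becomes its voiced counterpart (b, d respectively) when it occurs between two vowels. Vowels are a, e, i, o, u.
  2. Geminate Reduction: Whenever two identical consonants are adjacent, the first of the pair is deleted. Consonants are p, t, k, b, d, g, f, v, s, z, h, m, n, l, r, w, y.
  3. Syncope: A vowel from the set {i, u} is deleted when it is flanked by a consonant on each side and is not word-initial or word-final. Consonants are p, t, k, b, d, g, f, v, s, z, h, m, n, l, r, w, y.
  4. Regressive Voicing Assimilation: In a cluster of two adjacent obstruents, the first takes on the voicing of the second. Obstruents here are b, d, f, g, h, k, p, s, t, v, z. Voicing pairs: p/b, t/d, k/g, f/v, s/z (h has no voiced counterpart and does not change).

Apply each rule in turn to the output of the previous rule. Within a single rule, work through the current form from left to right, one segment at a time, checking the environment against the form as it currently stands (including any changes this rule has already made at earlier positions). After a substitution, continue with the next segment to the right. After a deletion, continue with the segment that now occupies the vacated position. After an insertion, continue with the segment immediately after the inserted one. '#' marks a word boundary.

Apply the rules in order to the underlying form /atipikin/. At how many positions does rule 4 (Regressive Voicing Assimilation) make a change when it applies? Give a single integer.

1 Voicing Between Vowels: [atipikin] → [adibikin]
2 Geminate Reduction: no change — [adibikin]
3 Syncope: [adibikin] → [adbkn]
4 Regressive Voicing Assimilation: [adbkn] → [adpkn]
Rule 4 changed 1 position(s).

1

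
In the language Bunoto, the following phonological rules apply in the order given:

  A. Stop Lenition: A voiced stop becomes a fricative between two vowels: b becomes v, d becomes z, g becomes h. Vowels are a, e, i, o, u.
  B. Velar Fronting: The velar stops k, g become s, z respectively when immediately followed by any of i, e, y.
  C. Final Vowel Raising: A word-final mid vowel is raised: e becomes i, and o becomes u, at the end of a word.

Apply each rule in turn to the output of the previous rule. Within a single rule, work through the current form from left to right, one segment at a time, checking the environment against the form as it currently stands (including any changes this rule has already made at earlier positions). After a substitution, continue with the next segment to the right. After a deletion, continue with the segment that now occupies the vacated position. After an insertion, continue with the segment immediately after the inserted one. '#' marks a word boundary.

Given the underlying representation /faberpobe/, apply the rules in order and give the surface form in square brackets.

[faverpovi]

A Stop Lenition: [faberpobe] → [faverpove]
B Velar Fronting: no change — [faverpove]
C Final Vowel Raising: [faverpove] → [faverpovi]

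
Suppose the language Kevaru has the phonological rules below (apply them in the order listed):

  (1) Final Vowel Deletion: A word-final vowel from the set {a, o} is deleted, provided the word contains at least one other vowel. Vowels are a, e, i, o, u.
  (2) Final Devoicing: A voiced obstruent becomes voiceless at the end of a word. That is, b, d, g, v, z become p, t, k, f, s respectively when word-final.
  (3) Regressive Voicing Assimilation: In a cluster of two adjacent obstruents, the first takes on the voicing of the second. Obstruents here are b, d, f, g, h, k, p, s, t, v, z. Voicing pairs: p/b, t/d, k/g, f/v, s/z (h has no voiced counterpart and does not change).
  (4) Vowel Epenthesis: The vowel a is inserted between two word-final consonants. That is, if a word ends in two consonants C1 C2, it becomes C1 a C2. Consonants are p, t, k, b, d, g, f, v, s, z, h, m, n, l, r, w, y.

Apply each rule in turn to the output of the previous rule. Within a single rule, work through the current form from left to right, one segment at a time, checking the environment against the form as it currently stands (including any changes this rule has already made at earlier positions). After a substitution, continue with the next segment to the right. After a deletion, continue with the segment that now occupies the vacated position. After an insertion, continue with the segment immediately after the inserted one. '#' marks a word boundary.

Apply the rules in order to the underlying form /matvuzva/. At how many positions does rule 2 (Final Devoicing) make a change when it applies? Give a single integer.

1

(1) Final Vowel Deletion: [matvuzva] → [matvuzv]
(2) Final Devoicing: [matvuzv] → [matvuzf]
(3) Regressive Voicing Assimilation: [matvuzf] → [madvusf]
(4) Vowel Epenthesis: [madvusf] → [madvusaf]
Rule 2 changed 1 position(s).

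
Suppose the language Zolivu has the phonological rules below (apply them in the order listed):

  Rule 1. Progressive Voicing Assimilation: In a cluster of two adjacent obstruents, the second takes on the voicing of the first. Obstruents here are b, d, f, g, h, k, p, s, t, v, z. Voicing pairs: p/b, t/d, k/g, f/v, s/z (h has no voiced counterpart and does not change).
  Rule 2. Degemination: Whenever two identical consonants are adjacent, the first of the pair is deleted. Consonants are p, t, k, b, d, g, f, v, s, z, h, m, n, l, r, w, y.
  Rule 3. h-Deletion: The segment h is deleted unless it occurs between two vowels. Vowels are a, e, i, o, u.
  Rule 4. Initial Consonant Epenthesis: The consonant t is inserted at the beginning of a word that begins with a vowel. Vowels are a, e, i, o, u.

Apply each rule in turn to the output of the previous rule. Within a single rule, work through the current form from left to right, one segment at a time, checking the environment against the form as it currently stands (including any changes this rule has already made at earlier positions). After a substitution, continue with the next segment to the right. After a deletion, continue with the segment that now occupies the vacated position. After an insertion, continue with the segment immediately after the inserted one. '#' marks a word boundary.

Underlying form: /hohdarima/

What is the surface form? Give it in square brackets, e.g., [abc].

[totarima]

Rule 1 Progressive Voicing Assimilation: [hohdarima] → [hohtarima]
Rule 2 Degemination: no change — [hohtarima]
Rule 3 h-Deletion: [hohtarima] → [otarima]
Rule 4 Initial Consonant Epenthesis: [otarima] → [totarima]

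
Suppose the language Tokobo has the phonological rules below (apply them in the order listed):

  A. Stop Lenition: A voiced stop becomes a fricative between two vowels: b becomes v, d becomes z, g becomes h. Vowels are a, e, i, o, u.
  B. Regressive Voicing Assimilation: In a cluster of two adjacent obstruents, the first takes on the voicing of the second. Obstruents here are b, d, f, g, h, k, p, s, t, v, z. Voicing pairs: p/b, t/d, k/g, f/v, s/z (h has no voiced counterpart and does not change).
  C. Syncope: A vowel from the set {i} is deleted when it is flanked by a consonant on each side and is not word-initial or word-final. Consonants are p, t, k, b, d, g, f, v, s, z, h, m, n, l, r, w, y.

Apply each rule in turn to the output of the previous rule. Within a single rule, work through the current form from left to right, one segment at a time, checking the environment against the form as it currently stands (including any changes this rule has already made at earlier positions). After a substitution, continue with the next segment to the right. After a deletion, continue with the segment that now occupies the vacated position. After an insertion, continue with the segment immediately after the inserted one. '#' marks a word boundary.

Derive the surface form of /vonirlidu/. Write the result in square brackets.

[vonrlzu]

A Stop Lenition: [vonirlidu] → [vonirlizu]
B Regressive Voicing Assimilation: no change — [vonirlizu]
C Syncope: [vonirlizu] → [vonrlzu]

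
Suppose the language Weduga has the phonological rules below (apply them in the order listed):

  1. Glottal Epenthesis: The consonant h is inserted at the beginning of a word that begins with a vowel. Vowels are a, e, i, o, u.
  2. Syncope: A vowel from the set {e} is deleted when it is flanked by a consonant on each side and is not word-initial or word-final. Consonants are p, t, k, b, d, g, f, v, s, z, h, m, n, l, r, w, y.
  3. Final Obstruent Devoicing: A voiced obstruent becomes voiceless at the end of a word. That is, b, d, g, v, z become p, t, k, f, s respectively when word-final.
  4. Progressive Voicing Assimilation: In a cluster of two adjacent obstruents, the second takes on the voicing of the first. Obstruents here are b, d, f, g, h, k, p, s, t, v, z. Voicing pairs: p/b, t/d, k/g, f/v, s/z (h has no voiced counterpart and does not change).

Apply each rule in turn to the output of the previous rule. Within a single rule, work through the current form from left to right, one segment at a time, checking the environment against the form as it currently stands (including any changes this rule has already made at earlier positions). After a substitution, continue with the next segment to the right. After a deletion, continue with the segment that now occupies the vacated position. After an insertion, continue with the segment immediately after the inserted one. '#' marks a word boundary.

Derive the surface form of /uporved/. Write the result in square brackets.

[huporvd]

1 Glottal Epenthesis: [uporved] → [huporved]
2 Syncope: [huporved] → [huporvd]
3 Final Obstruent Devoicing: [huporvd] → [huporvt]
4 Progressive Voicing Assimilation: [huporvt] → [huporvd]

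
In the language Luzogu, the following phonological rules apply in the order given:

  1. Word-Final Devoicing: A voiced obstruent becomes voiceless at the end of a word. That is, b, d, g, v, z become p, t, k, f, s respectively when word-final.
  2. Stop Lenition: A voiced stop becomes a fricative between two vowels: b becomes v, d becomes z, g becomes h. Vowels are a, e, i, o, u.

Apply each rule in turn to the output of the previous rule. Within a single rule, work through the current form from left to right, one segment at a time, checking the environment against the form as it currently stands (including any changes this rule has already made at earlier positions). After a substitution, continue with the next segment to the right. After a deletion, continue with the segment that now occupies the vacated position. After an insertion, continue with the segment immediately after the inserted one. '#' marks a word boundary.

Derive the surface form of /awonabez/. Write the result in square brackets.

1 Word-Final Devoicing: [awonabez] → [awonabes]
2 Stop Lenition: [awonabes] → [awonaves]

[awonaves]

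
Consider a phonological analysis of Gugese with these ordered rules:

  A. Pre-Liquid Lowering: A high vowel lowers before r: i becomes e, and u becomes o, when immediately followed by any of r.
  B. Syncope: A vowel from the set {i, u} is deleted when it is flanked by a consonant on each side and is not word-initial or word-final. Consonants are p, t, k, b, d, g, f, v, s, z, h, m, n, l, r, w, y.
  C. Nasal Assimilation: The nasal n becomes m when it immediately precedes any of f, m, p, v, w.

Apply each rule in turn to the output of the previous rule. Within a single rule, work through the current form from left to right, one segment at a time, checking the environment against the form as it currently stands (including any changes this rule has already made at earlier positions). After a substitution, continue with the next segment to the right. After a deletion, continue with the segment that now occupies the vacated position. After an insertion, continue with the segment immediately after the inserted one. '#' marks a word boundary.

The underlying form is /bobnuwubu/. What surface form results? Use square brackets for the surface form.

[bobmwbu]

A Pre-Liquid Lowering: no change — [bobnuwubu]
B Syncope: [bobnuwubu] → [bobnwbu]
C Nasal Assimilation: [bobnwbu] → [bobmwbu]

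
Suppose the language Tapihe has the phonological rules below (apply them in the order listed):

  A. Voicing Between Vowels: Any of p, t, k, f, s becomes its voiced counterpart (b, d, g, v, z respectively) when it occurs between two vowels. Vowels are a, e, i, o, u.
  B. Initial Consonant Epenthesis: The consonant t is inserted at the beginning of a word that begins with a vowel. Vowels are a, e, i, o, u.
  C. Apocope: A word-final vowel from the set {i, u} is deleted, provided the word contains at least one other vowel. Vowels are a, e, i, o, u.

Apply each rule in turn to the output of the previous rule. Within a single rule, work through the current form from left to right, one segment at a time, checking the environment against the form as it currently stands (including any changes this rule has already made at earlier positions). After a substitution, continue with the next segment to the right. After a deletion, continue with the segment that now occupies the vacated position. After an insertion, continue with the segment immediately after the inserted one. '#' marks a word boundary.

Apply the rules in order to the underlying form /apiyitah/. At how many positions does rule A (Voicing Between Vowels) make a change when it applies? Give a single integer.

A Voicing Between Vowels: [apiyitah] → [abiyidah]
B Initial Consonant Epenthesis: [abiyidah] → [tabiyidah]
C Apocope: no change — [tabiyidah]
Rule A changed 2 position(s).

2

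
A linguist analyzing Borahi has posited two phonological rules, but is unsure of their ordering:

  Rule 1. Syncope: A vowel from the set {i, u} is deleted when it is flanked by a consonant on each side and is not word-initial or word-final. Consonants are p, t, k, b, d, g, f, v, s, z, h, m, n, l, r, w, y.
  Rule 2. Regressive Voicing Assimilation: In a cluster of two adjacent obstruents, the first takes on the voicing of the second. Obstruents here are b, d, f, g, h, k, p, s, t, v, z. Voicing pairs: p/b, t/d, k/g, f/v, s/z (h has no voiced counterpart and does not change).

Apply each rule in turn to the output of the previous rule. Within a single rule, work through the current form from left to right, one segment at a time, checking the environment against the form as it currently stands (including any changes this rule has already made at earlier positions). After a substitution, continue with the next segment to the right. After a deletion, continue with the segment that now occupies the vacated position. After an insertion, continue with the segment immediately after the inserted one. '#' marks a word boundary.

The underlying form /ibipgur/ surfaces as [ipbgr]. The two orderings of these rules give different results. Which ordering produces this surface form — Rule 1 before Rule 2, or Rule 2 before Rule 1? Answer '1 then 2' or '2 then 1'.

Order 1 then 2:
  1 Syncope: [ibipgur] → [ibpgr]
  2 Regressive Voicing Assimilation: [ibpgr] → [ipbgr]
  result: [ipbgr]
Order 2 then 1:
  2 Regressive Voicing Assimilation: [ibipgur] → [ibibgur]
  1 Syncope: [ibibgur] → [ibbgr]
  result: [ibbgr]

1 then 2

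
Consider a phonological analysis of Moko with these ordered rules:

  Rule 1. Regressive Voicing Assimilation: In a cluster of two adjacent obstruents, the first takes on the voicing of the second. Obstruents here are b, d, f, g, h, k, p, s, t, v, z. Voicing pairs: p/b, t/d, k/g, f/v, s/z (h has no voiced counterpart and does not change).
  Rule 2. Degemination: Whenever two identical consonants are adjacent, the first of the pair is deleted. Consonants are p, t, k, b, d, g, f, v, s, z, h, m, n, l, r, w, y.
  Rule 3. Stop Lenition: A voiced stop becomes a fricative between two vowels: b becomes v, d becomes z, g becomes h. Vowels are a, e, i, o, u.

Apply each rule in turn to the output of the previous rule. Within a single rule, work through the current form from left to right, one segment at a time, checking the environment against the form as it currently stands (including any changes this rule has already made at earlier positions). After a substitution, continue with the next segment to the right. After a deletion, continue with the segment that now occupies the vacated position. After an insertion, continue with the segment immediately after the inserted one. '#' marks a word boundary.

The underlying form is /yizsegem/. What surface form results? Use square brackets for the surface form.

[yisehem]

Rule 1 Regressive Voicing Assimilation: [yizsegem] → [yissegem]
Rule 2 Degemination: [yissegem] → [yisegem]
Rule 3 Stop Lenition: [yisegem] → [yisehem]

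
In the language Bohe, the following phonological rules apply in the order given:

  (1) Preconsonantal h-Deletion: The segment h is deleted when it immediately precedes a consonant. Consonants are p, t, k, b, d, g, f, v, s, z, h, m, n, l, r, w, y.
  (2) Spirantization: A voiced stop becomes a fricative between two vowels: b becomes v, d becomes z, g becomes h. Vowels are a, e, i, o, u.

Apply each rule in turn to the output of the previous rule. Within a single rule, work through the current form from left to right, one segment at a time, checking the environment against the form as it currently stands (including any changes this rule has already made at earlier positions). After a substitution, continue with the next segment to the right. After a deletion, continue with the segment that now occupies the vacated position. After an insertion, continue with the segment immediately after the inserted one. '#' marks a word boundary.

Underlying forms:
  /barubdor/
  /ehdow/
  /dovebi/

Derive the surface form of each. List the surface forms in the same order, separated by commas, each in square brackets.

[barubdor], [ezow], [dovevi]

/barubdor/:
  (1) Preconsonantal h-Deletion: no change — [barubdor]
  (2) Spirantization: no change — [barubdor]
/ehdow/:
  (1) Preconsonantal h-Deletion: [ehdow] → [edow]
  (2) Spirantization: [edow] → [ezow]
/dovebi/:
  (1) Preconsonantal h-Deletion: no change — [dovebi]
  (2) Spirantization: [dovebi] → [dovevi]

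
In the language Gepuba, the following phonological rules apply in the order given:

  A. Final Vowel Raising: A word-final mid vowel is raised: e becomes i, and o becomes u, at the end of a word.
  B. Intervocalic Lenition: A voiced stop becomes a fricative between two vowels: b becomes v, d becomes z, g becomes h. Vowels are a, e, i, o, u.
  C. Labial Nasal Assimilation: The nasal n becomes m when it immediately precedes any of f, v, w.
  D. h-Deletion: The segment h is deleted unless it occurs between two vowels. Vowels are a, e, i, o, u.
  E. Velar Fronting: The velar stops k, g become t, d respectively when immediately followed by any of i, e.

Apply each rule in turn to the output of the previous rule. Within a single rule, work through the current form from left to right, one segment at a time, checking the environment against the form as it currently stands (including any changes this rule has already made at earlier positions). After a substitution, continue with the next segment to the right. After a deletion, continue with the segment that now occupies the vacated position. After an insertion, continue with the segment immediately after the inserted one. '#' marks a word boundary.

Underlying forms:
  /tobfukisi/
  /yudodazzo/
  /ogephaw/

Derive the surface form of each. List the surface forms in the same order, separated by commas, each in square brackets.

[tobfutisi], [yuzozazzu], [ohepaw]

/tobfukisi/:
  A Final Vowel Raising: no change — [tobfukisi]
  B Intervocalic Lenition: no change — [tobfukisi]
  C Labial Nasal Assimilation: no change — [tobfukisi]
  D h-Deletion: no change — [tobfukisi]
  E Velar Fronting: [tobfukisi] → [tobfutisi]
/yudodazzo/:
  A Final Vowel Raising: [yudodazzo] → [yudodazzu]
  B Intervocalic Lenition: [yudodazzu] → [yuzozazzu]
  C Labial Nasal Assimilation: no change — [yuzozazzu]
  D h-Deletion: no change — [yuzozazzu]
  E Velar Fronting: no change — [yuzozazzu]
/ogephaw/:
  A Final Vowel Raising: no change — [ogephaw]
  B Intervocalic Lenition: [ogephaw] → [ohephaw]
  C Labial Nasal Assimilation: no change — [ohephaw]
  D h-Deletion: [ohephaw] → [ohepaw]
  E Velar Fronting: no change — [ohepaw]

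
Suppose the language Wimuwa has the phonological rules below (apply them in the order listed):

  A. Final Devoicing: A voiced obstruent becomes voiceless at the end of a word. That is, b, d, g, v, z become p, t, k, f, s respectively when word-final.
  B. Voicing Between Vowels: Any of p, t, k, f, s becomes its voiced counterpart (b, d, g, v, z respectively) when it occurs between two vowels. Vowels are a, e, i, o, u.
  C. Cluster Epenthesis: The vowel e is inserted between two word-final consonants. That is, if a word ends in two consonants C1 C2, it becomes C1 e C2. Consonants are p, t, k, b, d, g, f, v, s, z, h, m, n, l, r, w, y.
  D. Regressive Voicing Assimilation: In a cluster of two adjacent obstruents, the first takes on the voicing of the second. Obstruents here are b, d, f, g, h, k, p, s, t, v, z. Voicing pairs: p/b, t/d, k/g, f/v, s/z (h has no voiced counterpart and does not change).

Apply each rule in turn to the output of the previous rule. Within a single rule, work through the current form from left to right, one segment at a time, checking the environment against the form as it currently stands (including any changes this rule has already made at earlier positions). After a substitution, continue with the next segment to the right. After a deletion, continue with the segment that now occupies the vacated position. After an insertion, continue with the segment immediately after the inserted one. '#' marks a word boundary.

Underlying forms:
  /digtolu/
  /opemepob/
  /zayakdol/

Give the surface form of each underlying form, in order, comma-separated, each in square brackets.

/digtolu/:
  A Final Devoicing: no change — [digtolu]
  B Voicing Between Vowels: no change — [digtolu]
  C Cluster Epenthesis: no change — [digtolu]
  D Regressive Voicing Assimilation: [digtolu] → [diktolu]
/opemepob/:
  A Final Devoicing: [opemepob] → [opemepop]
  B Voicing Between Vowels: [opemepop] → [obemebop]
  C Cluster Epenthesis: no change — [obemebop]
  D Regressive Voicing Assimilation: no change — [obemebop]
/zayakdol/:
  A Final Devoicing: no change — [zayakdol]
  B Voicing Between Vowels: no change — [zayakdol]
  C Cluster Epenthesis: no change — [zayakdol]
  D Regressive Voicing Assimilation: [zayakdol] → [zayagdol]

[diktolu], [obemebop], [zayagdol]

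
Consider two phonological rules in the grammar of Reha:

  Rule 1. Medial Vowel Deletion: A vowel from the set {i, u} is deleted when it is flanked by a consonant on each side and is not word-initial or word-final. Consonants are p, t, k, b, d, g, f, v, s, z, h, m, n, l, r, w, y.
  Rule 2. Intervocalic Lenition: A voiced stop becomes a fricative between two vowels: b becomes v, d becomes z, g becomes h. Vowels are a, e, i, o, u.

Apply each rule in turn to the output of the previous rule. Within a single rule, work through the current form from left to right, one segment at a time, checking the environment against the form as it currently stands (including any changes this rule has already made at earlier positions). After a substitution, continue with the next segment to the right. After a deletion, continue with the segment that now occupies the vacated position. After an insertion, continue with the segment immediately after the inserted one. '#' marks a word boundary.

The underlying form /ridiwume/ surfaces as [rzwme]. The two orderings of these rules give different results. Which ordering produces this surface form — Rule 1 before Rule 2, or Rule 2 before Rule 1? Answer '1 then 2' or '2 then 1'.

2 then 1

Order 1 then 2:
  1 Medial Vowel Deletion: [ridiwume] → [rdwme]
  2 Intervocalic Lenition: no change — [rdwme]
  result: [rdwme]
Order 2 then 1:
  2 Intervocalic Lenition: [ridiwume] → [riziwume]
  1 Medial Vowel Deletion: [riziwume] → [rzwme]
  result: [rzwme]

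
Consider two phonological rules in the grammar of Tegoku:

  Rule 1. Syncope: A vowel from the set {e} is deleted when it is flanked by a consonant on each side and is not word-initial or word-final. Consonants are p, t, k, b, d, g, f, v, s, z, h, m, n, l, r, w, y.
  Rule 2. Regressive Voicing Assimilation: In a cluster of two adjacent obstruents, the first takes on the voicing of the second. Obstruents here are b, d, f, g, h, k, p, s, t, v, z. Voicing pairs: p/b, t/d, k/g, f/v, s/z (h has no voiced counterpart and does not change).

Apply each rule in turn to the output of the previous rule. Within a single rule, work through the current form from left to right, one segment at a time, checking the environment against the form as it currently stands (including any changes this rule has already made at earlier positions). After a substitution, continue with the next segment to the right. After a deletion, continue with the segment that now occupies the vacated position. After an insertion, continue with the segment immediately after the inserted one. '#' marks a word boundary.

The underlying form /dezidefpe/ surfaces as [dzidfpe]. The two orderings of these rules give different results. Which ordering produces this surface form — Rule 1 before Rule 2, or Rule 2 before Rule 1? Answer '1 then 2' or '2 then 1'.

2 then 1

Order 1 then 2:
  1 Syncope: [dezidefpe] → [dzidfpe]
  2 Regressive Voicing Assimilation: [dzidfpe] → [dzitfpe]
  result: [dzitfpe]
Order 2 then 1:
  2 Regressive Voicing Assimilation: no change — [dezidefpe]
  1 Syncope: [dezidefpe] → [dzidfpe]
  result: [dzidfpe]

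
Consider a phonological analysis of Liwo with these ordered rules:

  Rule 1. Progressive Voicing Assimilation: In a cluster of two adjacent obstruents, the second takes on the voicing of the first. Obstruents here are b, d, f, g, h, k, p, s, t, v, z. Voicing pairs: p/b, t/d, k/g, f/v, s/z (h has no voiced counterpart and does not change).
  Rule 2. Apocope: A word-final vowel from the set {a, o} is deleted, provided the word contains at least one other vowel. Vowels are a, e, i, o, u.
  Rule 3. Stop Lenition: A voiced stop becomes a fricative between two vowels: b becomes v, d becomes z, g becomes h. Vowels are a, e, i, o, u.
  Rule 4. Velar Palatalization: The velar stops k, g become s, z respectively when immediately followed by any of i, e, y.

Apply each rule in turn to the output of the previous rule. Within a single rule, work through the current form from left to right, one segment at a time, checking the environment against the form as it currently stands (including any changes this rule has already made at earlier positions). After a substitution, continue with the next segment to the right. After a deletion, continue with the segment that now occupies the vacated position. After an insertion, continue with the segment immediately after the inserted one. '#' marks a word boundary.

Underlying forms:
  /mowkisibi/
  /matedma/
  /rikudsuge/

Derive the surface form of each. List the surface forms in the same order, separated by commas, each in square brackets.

[mowsisivi], [matedm], [rikudzuhe]

/mowkisibi/:
  Rule 1 Progressive Voicing Assimilation: no change — [mowkisibi]
  Rule 2 Apocope: no change — [mowkisibi]
  Rule 3 Stop Lenition: [mowkisibi] → [mowkisivi]
  Rule 4 Velar Palatalization: [mowkisivi] → [mowsisivi]
/matedma/:
  Rule 1 Progressive Voicing Assimilation: no change — [matedma]
  Rule 2 Apocope: [matedma] → [matedm]
  Rule 3 Stop Lenition: no change — [matedm]
  Rule 4 Velar Palatalization: no change — [matedm]
/rikudsuge/:
  Rule 1 Progressive Voicing Assimilation: [rikudsuge] → [rikudzuge]
  Rule 2 Apocope: no change — [rikudzuge]
  Rule 3 Stop Lenition: [rikudzuge] → [rikudzuhe]
  Rule 4 Velar Palatalization: no change — [rikudzuhe]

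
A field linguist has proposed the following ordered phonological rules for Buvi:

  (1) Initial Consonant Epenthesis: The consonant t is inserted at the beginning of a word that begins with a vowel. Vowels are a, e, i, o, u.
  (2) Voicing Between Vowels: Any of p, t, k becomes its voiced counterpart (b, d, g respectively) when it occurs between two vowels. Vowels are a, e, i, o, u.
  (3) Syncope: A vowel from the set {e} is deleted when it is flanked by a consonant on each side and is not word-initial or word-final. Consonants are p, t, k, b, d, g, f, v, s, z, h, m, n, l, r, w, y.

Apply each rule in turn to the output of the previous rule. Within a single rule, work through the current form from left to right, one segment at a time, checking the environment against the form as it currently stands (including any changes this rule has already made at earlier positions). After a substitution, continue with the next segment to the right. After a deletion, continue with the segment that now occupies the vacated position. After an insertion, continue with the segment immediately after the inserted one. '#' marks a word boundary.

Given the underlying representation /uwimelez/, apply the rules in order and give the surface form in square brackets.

[tuwimlz]

(1) Initial Consonant Epenthesis: [uwimelez] → [tuwimelez]
(2) Voicing Between Vowels: no change — [tuwimelez]
(3) Syncope: [tuwimelez] → [tuwimlz]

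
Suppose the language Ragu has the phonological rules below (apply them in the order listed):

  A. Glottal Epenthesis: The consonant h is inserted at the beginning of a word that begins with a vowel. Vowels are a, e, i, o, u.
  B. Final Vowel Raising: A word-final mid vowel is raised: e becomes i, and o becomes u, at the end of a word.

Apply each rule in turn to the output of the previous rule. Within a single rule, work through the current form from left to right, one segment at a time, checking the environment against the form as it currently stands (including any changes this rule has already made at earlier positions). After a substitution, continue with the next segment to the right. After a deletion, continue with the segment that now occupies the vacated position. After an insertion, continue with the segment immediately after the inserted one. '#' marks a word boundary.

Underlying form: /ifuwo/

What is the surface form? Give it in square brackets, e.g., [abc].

A Glottal Epenthesis: [ifuwo] → [hifuwo]
B Final Vowel Raising: [hifuwo] → [hifuwu]

[hifuwu]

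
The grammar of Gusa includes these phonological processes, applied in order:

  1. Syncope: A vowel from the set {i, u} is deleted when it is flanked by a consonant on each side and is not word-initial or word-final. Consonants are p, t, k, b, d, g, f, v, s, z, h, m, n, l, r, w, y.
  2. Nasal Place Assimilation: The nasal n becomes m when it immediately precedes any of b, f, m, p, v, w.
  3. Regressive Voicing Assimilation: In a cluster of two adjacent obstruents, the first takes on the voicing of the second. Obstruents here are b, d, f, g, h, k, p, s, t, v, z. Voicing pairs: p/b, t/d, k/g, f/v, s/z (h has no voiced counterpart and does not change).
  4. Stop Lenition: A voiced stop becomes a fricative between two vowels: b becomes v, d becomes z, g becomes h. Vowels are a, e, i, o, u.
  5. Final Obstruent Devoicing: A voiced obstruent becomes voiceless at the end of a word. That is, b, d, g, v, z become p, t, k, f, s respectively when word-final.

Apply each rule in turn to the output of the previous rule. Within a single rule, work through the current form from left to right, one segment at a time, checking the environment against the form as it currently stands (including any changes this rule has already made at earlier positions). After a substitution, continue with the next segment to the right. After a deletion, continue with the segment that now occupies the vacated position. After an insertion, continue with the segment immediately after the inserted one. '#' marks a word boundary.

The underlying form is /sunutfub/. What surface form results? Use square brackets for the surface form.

1 Syncope: [sunutfub] → [sntfb]
2 Nasal Place Assimilation: no change — [sntfb]
3 Regressive Voicing Assimilation: [sntfb] → [sntvb]
4 Stop Lenition: no change — [sntvb]
5 Final Obstruent Devoicing: [sntvb] → [sntvp]

[sntvp]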